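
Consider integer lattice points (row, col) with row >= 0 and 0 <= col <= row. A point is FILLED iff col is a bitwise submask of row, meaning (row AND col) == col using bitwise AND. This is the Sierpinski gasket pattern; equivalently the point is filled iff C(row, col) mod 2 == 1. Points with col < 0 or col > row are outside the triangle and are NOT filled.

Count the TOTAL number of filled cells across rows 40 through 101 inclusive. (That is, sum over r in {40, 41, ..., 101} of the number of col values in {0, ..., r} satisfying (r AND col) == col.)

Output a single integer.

Answer: 978

Derivation:
r40=101000 pc2: +4 =4
r41=101001 pc3: +8 =12
r42=101010 pc3: +8 =20
r43=101011 pc4: +16 =36
r44=101100 pc3: +8 =44
r45=101101 pc4: +16 =60
r46=101110 pc4: +16 =76
r47=101111 pc5: +32 =108
r48=110000 pc2: +4 =112
r49=110001 pc3: +8 =120
r50=110010 pc3: +8 =128
r51=110011 pc4: +16 =144
r52=110100 pc3: +8 =152
r53=110101 pc4: +16 =168
r54=110110 pc4: +16 =184
r55=110111 pc5: +32 =216
r56=111000 pc3: +8 =224
r57=111001 pc4: +16 =240
r58=111010 pc4: +16 =256
r59=111011 pc5: +32 =288
r60=111100 pc4: +16 =304
r61=111101 pc5: +32 =336
r62=111110 pc5: +32 =368
r63=111111 pc6: +64 =432
r64=1000000 pc1: +2 =434
r65=1000001 pc2: +4 =438
r66=1000010 pc2: +4 =442
r67=1000011 pc3: +8 =450
r68=1000100 pc2: +4 =454
r69=1000101 pc3: +8 =462
r70=1000110 pc3: +8 =470
r71=1000111 pc4: +16 =486
r72=1001000 pc2: +4 =490
r73=1001001 pc3: +8 =498
r74=1001010 pc3: +8 =506
r75=1001011 pc4: +16 =522
r76=1001100 pc3: +8 =530
r77=1001101 pc4: +16 =546
r78=1001110 pc4: +16 =562
r79=1001111 pc5: +32 =594
r80=1010000 pc2: +4 =598
r81=1010001 pc3: +8 =606
r82=1010010 pc3: +8 =614
r83=1010011 pc4: +16 =630
r84=1010100 pc3: +8 =638
r85=1010101 pc4: +16 =654
r86=1010110 pc4: +16 =670
r87=1010111 pc5: +32 =702
r88=1011000 pc3: +8 =710
r89=1011001 pc4: +16 =726
r90=1011010 pc4: +16 =742
r91=1011011 pc5: +32 =774
r92=1011100 pc4: +16 =790
r93=1011101 pc5: +32 =822
r94=1011110 pc5: +32 =854
r95=1011111 pc6: +64 =918
r96=1100000 pc2: +4 =922
r97=1100001 pc3: +8 =930
r98=1100010 pc3: +8 =938
r99=1100011 pc4: +16 =954
r100=1100100 pc3: +8 =962
r101=1100101 pc4: +16 =978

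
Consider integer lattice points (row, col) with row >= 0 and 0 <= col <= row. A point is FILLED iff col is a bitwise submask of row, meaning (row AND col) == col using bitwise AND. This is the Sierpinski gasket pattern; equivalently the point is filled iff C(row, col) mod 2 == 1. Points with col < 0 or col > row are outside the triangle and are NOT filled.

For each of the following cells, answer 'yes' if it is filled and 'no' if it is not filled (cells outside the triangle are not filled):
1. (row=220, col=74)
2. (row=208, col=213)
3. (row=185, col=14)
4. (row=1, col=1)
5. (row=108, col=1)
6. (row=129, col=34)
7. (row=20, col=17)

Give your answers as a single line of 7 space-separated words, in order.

Answer: no no no yes no no no

Derivation:
(220,74): row=0b11011100, col=0b1001010, row AND col = 0b1001000 = 72; 72 != 74 -> empty
(208,213): col outside [0, 208] -> not filled
(185,14): row=0b10111001, col=0b1110, row AND col = 0b1000 = 8; 8 != 14 -> empty
(1,1): row=0b1, col=0b1, row AND col = 0b1 = 1; 1 == 1 -> filled
(108,1): row=0b1101100, col=0b1, row AND col = 0b0 = 0; 0 != 1 -> empty
(129,34): row=0b10000001, col=0b100010, row AND col = 0b0 = 0; 0 != 34 -> empty
(20,17): row=0b10100, col=0b10001, row AND col = 0b10000 = 16; 16 != 17 -> empty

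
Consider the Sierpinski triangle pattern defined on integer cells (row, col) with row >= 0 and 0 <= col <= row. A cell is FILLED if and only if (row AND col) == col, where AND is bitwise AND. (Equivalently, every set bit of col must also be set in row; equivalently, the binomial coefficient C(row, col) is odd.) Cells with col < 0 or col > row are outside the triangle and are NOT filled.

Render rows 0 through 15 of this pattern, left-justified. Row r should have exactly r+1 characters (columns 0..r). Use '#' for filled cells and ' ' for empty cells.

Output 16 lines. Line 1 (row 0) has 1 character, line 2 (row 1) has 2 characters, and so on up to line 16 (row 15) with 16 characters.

Answer: #
##
# #
####
#   #
##  ##
# # # #
########
#       #
##      ##
# #     # #
####    ####
#   #   #   #
##  ##  ##  ##
# # # # # # # #
################

Derivation:
r0=0: #
r1=1: ##
r2=10: # #
r3=11: ####
r4=100: #   #
r5=101: ##  ##
r6=110: # # # #
r7=111: ########
r8=1000: #       #
r9=1001: ##      ##
r10=1010: # #     # #
r11=1011: ####    ####
r12=1100: #   #   #   #
r13=1101: ##  ##  ##  ##
r14=1110: # # # # # # # #
r15=1111: ################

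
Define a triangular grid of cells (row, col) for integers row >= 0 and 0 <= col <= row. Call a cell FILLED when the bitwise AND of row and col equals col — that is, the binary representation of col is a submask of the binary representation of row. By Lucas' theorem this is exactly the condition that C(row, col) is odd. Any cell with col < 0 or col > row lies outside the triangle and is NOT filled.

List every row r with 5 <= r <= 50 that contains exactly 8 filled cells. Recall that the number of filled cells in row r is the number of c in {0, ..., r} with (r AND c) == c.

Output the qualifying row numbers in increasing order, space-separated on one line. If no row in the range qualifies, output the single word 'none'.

Answer: 7 11 13 14 19 21 22 25 26 28 35 37 38 41 42 44 49 50

Derivation:
Row r has 2^popcount(r) filled cells, so we need popcount(r) = log2(8) = 3.
Scan r = 5..50 and keep those with exactly 3 one-bits:
r=5=101 popcount=2 -> skip
r=6=110 popcount=2 -> skip
r=7=111 popcount=3 -> KEEP
r=8=1000 popcount=1 -> skip
r=9=1001 popcount=2 -> skip
r=10=1010 popcount=2 -> skip
r=11=1011 popcount=3 -> KEEP
r=12=1100 popcount=2 -> skip
r=13=1101 popcount=3 -> KEEP
r=14=1110 popcount=3 -> KEEP
r=15=1111 popcount=4 -> skip
r=16=10000 popcount=1 -> skip
r=17=10001 popcount=2 -> skip
r=18=10010 popcount=2 -> skip
r=19=10011 popcount=3 -> KEEP
r=20=10100 popcount=2 -> skip
r=21=10101 popcount=3 -> KEEP
r=22=10110 popcount=3 -> KEEP
r=23=10111 popcount=4 -> skip
r=24=11000 popcount=2 -> skip
r=25=11001 popcount=3 -> KEEP
r=26=11010 popcount=3 -> KEEP
r=27=11011 popcount=4 -> skip
r=28=11100 popcount=3 -> KEEP
r=29=11101 popcount=4 -> skip
r=30=11110 popcount=4 -> skip
r=31=11111 popcount=5 -> skip
r=32=100000 popcount=1 -> skip
r=33=100001 popcount=2 -> skip
r=34=100010 popcount=2 -> skip
r=35=100011 popcount=3 -> KEEP
r=36=100100 popcount=2 -> skip
r=37=100101 popcount=3 -> KEEP
r=38=100110 popcount=3 -> KEEP
r=39=100111 popcount=4 -> skip
r=40=101000 popcount=2 -> skip
r=41=101001 popcount=3 -> KEEP
r=42=101010 popcount=3 -> KEEP
r=43=101011 popcount=4 -> skip
r=44=101100 popcount=3 -> KEEP
r=45=101101 popcount=4 -> skip
r=46=101110 popcount=4 -> skip
r=47=101111 popcount=5 -> skip
r=48=110000 popcount=2 -> skip
r=49=110001 popcount=3 -> KEEP
r=50=110010 popcount=3 -> KEEP
Kept rows: 7 11 13 14 19 21 22 25 26 28 35 37 38 41 42 44 49 50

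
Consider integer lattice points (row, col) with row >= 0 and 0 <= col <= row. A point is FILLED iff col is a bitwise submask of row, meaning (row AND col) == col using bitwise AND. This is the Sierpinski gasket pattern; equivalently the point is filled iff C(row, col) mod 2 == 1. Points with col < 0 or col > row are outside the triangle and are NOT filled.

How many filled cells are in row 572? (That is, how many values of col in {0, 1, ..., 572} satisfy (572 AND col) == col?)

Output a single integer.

572 in binary = 1000111100
popcount(572) = number of 1-bits in 1000111100 = 5
A col c satisfies (572 AND c) == c iff every set bit of c is also set in 572; each of the 5 set bits of 572 can independently be on or off in c.
count = 2^5 = 32

Answer: 32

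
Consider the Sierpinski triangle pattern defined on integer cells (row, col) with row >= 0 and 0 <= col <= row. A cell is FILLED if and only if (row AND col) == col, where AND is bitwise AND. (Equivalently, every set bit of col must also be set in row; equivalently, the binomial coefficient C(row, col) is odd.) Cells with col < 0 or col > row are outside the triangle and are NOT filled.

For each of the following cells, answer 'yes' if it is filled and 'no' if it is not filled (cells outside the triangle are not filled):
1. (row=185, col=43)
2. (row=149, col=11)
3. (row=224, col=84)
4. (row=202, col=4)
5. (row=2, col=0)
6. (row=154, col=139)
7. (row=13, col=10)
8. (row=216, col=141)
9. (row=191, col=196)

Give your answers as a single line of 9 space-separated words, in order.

Answer: no no no no yes no no no no

Derivation:
(185,43): row=0b10111001, col=0b101011, row AND col = 0b101001 = 41; 41 != 43 -> empty
(149,11): row=0b10010101, col=0b1011, row AND col = 0b1 = 1; 1 != 11 -> empty
(224,84): row=0b11100000, col=0b1010100, row AND col = 0b1000000 = 64; 64 != 84 -> empty
(202,4): row=0b11001010, col=0b100, row AND col = 0b0 = 0; 0 != 4 -> empty
(2,0): row=0b10, col=0b0, row AND col = 0b0 = 0; 0 == 0 -> filled
(154,139): row=0b10011010, col=0b10001011, row AND col = 0b10001010 = 138; 138 != 139 -> empty
(13,10): row=0b1101, col=0b1010, row AND col = 0b1000 = 8; 8 != 10 -> empty
(216,141): row=0b11011000, col=0b10001101, row AND col = 0b10001000 = 136; 136 != 141 -> empty
(191,196): col outside [0, 191] -> not filled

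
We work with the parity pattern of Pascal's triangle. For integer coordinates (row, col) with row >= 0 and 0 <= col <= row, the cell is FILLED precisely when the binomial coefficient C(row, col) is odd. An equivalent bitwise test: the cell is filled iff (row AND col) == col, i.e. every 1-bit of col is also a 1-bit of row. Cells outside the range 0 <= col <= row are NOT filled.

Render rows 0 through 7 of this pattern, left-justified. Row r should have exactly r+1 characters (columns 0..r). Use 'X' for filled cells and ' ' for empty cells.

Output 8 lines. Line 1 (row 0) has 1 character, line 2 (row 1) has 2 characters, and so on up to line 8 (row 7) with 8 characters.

Answer: X
XX
X X
XXXX
X   X
XX  XX
X X X X
XXXXXXXX

Derivation:
r0=0: X
r1=1: XX
r2=10: X X
r3=11: XXXX
r4=100: X   X
r5=101: XX  XX
r6=110: X X X X
r7=111: XXXXXXXX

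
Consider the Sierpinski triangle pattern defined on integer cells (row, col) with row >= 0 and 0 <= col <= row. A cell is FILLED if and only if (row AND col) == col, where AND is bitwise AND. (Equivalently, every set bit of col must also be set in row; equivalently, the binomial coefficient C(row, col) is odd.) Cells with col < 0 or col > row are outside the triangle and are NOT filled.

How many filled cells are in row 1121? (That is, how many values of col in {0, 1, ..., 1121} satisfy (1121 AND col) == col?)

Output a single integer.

1121 in binary = 10001100001
popcount(1121) = number of 1-bits in 10001100001 = 4
A col c satisfies (1121 AND c) == c iff every set bit of c is also set in 1121; each of the 4 set bits of 1121 can independently be on or off in c.
count = 2^4 = 16

Answer: 16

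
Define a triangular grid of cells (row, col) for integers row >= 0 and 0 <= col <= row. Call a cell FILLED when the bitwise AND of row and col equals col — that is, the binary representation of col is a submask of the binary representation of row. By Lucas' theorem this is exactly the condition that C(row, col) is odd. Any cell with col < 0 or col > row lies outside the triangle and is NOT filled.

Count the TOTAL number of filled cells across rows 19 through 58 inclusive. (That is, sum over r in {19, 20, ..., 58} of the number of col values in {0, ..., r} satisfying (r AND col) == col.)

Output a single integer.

r19=10011 pc3: +8 =8
r20=10100 pc2: +4 =12
r21=10101 pc3: +8 =20
r22=10110 pc3: +8 =28
r23=10111 pc4: +16 =44
r24=11000 pc2: +4 =48
r25=11001 pc3: +8 =56
r26=11010 pc3: +8 =64
r27=11011 pc4: +16 =80
r28=11100 pc3: +8 =88
r29=11101 pc4: +16 =104
r30=11110 pc4: +16 =120
r31=11111 pc5: +32 =152
r32=100000 pc1: +2 =154
r33=100001 pc2: +4 =158
r34=100010 pc2: +4 =162
r35=100011 pc3: +8 =170
r36=100100 pc2: +4 =174
r37=100101 pc3: +8 =182
r38=100110 pc3: +8 =190
r39=100111 pc4: +16 =206
r40=101000 pc2: +4 =210
r41=101001 pc3: +8 =218
r42=101010 pc3: +8 =226
r43=101011 pc4: +16 =242
r44=101100 pc3: +8 =250
r45=101101 pc4: +16 =266
r46=101110 pc4: +16 =282
r47=101111 pc5: +32 =314
r48=110000 pc2: +4 =318
r49=110001 pc3: +8 =326
r50=110010 pc3: +8 =334
r51=110011 pc4: +16 =350
r52=110100 pc3: +8 =358
r53=110101 pc4: +16 =374
r54=110110 pc4: +16 =390
r55=110111 pc5: +32 =422
r56=111000 pc3: +8 =430
r57=111001 pc4: +16 =446
r58=111010 pc4: +16 =462

Answer: 462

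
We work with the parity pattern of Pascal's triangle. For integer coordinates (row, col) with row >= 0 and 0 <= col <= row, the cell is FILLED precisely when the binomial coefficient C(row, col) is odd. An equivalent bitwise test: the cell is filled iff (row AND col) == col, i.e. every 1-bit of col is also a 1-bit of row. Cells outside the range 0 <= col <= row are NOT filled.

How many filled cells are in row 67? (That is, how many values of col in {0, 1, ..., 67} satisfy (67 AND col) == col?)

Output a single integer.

Answer: 8

Derivation:
67 in binary = 1000011
popcount(67) = number of 1-bits in 1000011 = 3
A col c satisfies (67 AND c) == c iff every set bit of c is also set in 67; each of the 3 set bits of 67 can independently be on or off in c.
count = 2^3 = 8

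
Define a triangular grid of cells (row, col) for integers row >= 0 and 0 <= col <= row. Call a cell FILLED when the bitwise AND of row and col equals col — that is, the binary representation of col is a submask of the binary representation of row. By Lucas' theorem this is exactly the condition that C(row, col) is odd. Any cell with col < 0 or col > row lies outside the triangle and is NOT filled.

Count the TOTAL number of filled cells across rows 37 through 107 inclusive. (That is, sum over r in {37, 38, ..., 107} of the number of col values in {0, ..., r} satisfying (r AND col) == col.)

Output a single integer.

r37=100101 pc3: +8 =8
r38=100110 pc3: +8 =16
r39=100111 pc4: +16 =32
r40=101000 pc2: +4 =36
r41=101001 pc3: +8 =44
r42=101010 pc3: +8 =52
r43=101011 pc4: +16 =68
r44=101100 pc3: +8 =76
r45=101101 pc4: +16 =92
r46=101110 pc4: +16 =108
r47=101111 pc5: +32 =140
r48=110000 pc2: +4 =144
r49=110001 pc3: +8 =152
r50=110010 pc3: +8 =160
r51=110011 pc4: +16 =176
r52=110100 pc3: +8 =184
r53=110101 pc4: +16 =200
r54=110110 pc4: +16 =216
r55=110111 pc5: +32 =248
r56=111000 pc3: +8 =256
r57=111001 pc4: +16 =272
r58=111010 pc4: +16 =288
r59=111011 pc5: +32 =320
r60=111100 pc4: +16 =336
r61=111101 pc5: +32 =368
r62=111110 pc5: +32 =400
r63=111111 pc6: +64 =464
r64=1000000 pc1: +2 =466
r65=1000001 pc2: +4 =470
r66=1000010 pc2: +4 =474
r67=1000011 pc3: +8 =482
r68=1000100 pc2: +4 =486
r69=1000101 pc3: +8 =494
r70=1000110 pc3: +8 =502
r71=1000111 pc4: +16 =518
r72=1001000 pc2: +4 =522
r73=1001001 pc3: +8 =530
r74=1001010 pc3: +8 =538
r75=1001011 pc4: +16 =554
r76=1001100 pc3: +8 =562
r77=1001101 pc4: +16 =578
r78=1001110 pc4: +16 =594
r79=1001111 pc5: +32 =626
r80=1010000 pc2: +4 =630
r81=1010001 pc3: +8 =638
r82=1010010 pc3: +8 =646
r83=1010011 pc4: +16 =662
r84=1010100 pc3: +8 =670
r85=1010101 pc4: +16 =686
r86=1010110 pc4: +16 =702
r87=1010111 pc5: +32 =734
r88=1011000 pc3: +8 =742
r89=1011001 pc4: +16 =758
r90=1011010 pc4: +16 =774
r91=1011011 pc5: +32 =806
r92=1011100 pc4: +16 =822
r93=1011101 pc5: +32 =854
r94=1011110 pc5: +32 =886
r95=1011111 pc6: +64 =950
r96=1100000 pc2: +4 =954
r97=1100001 pc3: +8 =962
r98=1100010 pc3: +8 =970
r99=1100011 pc4: +16 =986
r100=1100100 pc3: +8 =994
r101=1100101 pc4: +16 =1010
r102=1100110 pc4: +16 =1026
r103=1100111 pc5: +32 =1058
r104=1101000 pc3: +8 =1066
r105=1101001 pc4: +16 =1082
r106=1101010 pc4: +16 =1098
r107=1101011 pc5: +32 =1130

Answer: 1130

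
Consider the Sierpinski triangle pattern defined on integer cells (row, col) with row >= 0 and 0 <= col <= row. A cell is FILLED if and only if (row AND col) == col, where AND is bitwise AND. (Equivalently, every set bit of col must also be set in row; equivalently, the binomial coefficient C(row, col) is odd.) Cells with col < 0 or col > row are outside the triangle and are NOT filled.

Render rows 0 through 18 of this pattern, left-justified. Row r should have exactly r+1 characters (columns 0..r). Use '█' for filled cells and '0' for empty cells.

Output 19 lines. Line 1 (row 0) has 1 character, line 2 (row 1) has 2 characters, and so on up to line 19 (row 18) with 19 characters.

Answer: █
██
█0█
████
█000█
██00██
█0█0█0█
████████
█0000000█
██000000██
█0█00000█0█
████0000████
█000█000█000█
██00██00██00██
█0█0█0█0█0█0█0█
████████████████
█000000000000000█
██00000000000000██
█0█0000000000000█0█

Derivation:
r0=0: █
r1=1: ██
r2=10: █0█
r3=11: ████
r4=100: █000█
r5=101: ██00██
r6=110: █0█0█0█
r7=111: ████████
r8=1000: █0000000█
r9=1001: ██000000██
r10=1010: █0█00000█0█
r11=1011: ████0000████
r12=1100: █000█000█000█
r13=1101: ██00██00██00██
r14=1110: █0█0█0█0█0█0█0█
r15=1111: ████████████████
r16=10000: █000000000000000█
r17=10001: ██00000000000000██
r18=10010: █0█0000000000000█0█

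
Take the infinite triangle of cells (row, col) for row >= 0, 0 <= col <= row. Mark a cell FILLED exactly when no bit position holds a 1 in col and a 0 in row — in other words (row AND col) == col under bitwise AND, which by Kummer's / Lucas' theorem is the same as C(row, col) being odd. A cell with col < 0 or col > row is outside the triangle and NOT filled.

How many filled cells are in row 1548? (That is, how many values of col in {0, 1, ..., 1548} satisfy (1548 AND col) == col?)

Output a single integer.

Answer: 16

Derivation:
1548 in binary = 11000001100
popcount(1548) = number of 1-bits in 11000001100 = 4
A col c satisfies (1548 AND c) == c iff every set bit of c is also set in 1548; each of the 4 set bits of 1548 can independently be on or off in c.
count = 2^4 = 16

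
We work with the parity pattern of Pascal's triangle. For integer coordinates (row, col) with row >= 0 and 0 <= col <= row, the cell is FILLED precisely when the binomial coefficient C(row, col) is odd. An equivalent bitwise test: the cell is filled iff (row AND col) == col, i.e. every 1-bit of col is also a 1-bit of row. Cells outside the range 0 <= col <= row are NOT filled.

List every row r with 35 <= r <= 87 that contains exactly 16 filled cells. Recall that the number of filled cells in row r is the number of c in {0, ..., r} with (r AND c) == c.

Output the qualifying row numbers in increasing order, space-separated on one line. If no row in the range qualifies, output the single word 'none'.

Answer: 39 43 45 46 51 53 54 57 58 60 71 75 77 78 83 85 86

Derivation:
Row r has 2^popcount(r) filled cells, so we need popcount(r) = log2(16) = 4.
Scan r = 35..87 and keep those with exactly 4 one-bits:
r=35=100011 popcount=3 -> skip
r=36=100100 popcount=2 -> skip
r=37=100101 popcount=3 -> skip
r=38=100110 popcount=3 -> skip
r=39=100111 popcount=4 -> KEEP
r=40=101000 popcount=2 -> skip
r=41=101001 popcount=3 -> skip
r=42=101010 popcount=3 -> skip
r=43=101011 popcount=4 -> KEEP
r=44=101100 popcount=3 -> skip
r=45=101101 popcount=4 -> KEEP
r=46=101110 popcount=4 -> KEEP
r=47=101111 popcount=5 -> skip
r=48=110000 popcount=2 -> skip
r=49=110001 popcount=3 -> skip
r=50=110010 popcount=3 -> skip
r=51=110011 popcount=4 -> KEEP
r=52=110100 popcount=3 -> skip
r=53=110101 popcount=4 -> KEEP
r=54=110110 popcount=4 -> KEEP
r=55=110111 popcount=5 -> skip
r=56=111000 popcount=3 -> skip
r=57=111001 popcount=4 -> KEEP
r=58=111010 popcount=4 -> KEEP
r=59=111011 popcount=5 -> skip
r=60=111100 popcount=4 -> KEEP
r=61=111101 popcount=5 -> skip
r=62=111110 popcount=5 -> skip
r=63=111111 popcount=6 -> skip
r=64=1000000 popcount=1 -> skip
r=65=1000001 popcount=2 -> skip
r=66=1000010 popcount=2 -> skip
r=67=1000011 popcount=3 -> skip
r=68=1000100 popcount=2 -> skip
r=69=1000101 popcount=3 -> skip
r=70=1000110 popcount=3 -> skip
r=71=1000111 popcount=4 -> KEEP
r=72=1001000 popcount=2 -> skip
r=73=1001001 popcount=3 -> skip
r=74=1001010 popcount=3 -> skip
r=75=1001011 popcount=4 -> KEEP
r=76=1001100 popcount=3 -> skip
r=77=1001101 popcount=4 -> KEEP
r=78=1001110 popcount=4 -> KEEP
r=79=1001111 popcount=5 -> skip
r=80=1010000 popcount=2 -> skip
r=81=1010001 popcount=3 -> skip
r=82=1010010 popcount=3 -> skip
r=83=1010011 popcount=4 -> KEEP
r=84=1010100 popcount=3 -> skip
r=85=1010101 popcount=4 -> KEEP
r=86=1010110 popcount=4 -> KEEP
r=87=1010111 popcount=5 -> skip
Kept rows: 39 43 45 46 51 53 54 57 58 60 71 75 77 78 83 85 86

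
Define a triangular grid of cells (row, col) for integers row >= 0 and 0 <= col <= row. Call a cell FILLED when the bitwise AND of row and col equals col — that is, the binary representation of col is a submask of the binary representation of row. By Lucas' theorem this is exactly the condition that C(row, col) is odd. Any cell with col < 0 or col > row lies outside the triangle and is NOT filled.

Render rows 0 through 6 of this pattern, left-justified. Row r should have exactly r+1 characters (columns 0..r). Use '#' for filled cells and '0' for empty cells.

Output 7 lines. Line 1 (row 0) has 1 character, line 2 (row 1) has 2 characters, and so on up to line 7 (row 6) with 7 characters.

Answer: #
##
#0#
####
#000#
##00##
#0#0#0#

Derivation:
r0=0: #
r1=1: ##
r2=10: #0#
r3=11: ####
r4=100: #000#
r5=101: ##00##
r6=110: #0#0#0#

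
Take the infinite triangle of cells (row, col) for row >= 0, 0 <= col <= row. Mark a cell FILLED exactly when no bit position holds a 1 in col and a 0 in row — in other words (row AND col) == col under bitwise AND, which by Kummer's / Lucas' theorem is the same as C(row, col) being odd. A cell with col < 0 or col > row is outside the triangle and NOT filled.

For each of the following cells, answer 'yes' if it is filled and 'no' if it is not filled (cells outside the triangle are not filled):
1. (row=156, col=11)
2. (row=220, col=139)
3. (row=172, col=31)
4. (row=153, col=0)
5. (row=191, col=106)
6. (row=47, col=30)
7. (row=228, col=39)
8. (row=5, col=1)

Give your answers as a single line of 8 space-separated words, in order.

Answer: no no no yes no no no yes

Derivation:
(156,11): row=0b10011100, col=0b1011, row AND col = 0b1000 = 8; 8 != 11 -> empty
(220,139): row=0b11011100, col=0b10001011, row AND col = 0b10001000 = 136; 136 != 139 -> empty
(172,31): row=0b10101100, col=0b11111, row AND col = 0b1100 = 12; 12 != 31 -> empty
(153,0): row=0b10011001, col=0b0, row AND col = 0b0 = 0; 0 == 0 -> filled
(191,106): row=0b10111111, col=0b1101010, row AND col = 0b101010 = 42; 42 != 106 -> empty
(47,30): row=0b101111, col=0b11110, row AND col = 0b1110 = 14; 14 != 30 -> empty
(228,39): row=0b11100100, col=0b100111, row AND col = 0b100100 = 36; 36 != 39 -> empty
(5,1): row=0b101, col=0b1, row AND col = 0b1 = 1; 1 == 1 -> filled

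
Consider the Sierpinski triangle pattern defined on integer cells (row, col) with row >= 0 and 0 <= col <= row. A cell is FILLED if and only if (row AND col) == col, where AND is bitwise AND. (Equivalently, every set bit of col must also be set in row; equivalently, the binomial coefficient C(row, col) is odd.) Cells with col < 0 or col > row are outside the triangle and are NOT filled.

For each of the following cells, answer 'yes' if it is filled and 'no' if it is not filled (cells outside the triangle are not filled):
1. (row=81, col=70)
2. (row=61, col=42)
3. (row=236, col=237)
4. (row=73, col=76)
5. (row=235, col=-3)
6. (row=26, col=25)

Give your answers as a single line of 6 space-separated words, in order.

Answer: no no no no no no

Derivation:
(81,70): row=0b1010001, col=0b1000110, row AND col = 0b1000000 = 64; 64 != 70 -> empty
(61,42): row=0b111101, col=0b101010, row AND col = 0b101000 = 40; 40 != 42 -> empty
(236,237): col outside [0, 236] -> not filled
(73,76): col outside [0, 73] -> not filled
(235,-3): col outside [0, 235] -> not filled
(26,25): row=0b11010, col=0b11001, row AND col = 0b11000 = 24; 24 != 25 -> empty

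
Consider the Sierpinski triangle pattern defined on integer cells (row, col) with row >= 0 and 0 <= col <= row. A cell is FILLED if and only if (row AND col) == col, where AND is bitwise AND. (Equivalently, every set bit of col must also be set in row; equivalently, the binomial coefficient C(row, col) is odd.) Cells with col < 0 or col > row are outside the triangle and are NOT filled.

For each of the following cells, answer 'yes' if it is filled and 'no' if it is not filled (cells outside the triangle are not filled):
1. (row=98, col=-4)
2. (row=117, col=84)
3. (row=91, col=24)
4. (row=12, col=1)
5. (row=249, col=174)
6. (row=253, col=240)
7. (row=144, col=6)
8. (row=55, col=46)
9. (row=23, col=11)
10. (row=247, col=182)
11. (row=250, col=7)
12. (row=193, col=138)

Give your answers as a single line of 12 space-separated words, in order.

Answer: no yes yes no no yes no no no yes no no

Derivation:
(98,-4): col outside [0, 98] -> not filled
(117,84): row=0b1110101, col=0b1010100, row AND col = 0b1010100 = 84; 84 == 84 -> filled
(91,24): row=0b1011011, col=0b11000, row AND col = 0b11000 = 24; 24 == 24 -> filled
(12,1): row=0b1100, col=0b1, row AND col = 0b0 = 0; 0 != 1 -> empty
(249,174): row=0b11111001, col=0b10101110, row AND col = 0b10101000 = 168; 168 != 174 -> empty
(253,240): row=0b11111101, col=0b11110000, row AND col = 0b11110000 = 240; 240 == 240 -> filled
(144,6): row=0b10010000, col=0b110, row AND col = 0b0 = 0; 0 != 6 -> empty
(55,46): row=0b110111, col=0b101110, row AND col = 0b100110 = 38; 38 != 46 -> empty
(23,11): row=0b10111, col=0b1011, row AND col = 0b11 = 3; 3 != 11 -> empty
(247,182): row=0b11110111, col=0b10110110, row AND col = 0b10110110 = 182; 182 == 182 -> filled
(250,7): row=0b11111010, col=0b111, row AND col = 0b10 = 2; 2 != 7 -> empty
(193,138): row=0b11000001, col=0b10001010, row AND col = 0b10000000 = 128; 128 != 138 -> empty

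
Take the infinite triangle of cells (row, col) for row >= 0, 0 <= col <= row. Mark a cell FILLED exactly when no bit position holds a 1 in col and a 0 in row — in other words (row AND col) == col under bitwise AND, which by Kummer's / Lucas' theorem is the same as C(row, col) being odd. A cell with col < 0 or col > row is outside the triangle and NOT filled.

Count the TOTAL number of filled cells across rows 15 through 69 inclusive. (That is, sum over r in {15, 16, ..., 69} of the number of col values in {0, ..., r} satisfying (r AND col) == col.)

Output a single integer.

r15=1111 pc4: +16 =16
r16=10000 pc1: +2 =18
r17=10001 pc2: +4 =22
r18=10010 pc2: +4 =26
r19=10011 pc3: +8 =34
r20=10100 pc2: +4 =38
r21=10101 pc3: +8 =46
r22=10110 pc3: +8 =54
r23=10111 pc4: +16 =70
r24=11000 pc2: +4 =74
r25=11001 pc3: +8 =82
r26=11010 pc3: +8 =90
r27=11011 pc4: +16 =106
r28=11100 pc3: +8 =114
r29=11101 pc4: +16 =130
r30=11110 pc4: +16 =146
r31=11111 pc5: +32 =178
r32=100000 pc1: +2 =180
r33=100001 pc2: +4 =184
r34=100010 pc2: +4 =188
r35=100011 pc3: +8 =196
r36=100100 pc2: +4 =200
r37=100101 pc3: +8 =208
r38=100110 pc3: +8 =216
r39=100111 pc4: +16 =232
r40=101000 pc2: +4 =236
r41=101001 pc3: +8 =244
r42=101010 pc3: +8 =252
r43=101011 pc4: +16 =268
r44=101100 pc3: +8 =276
r45=101101 pc4: +16 =292
r46=101110 pc4: +16 =308
r47=101111 pc5: +32 =340
r48=110000 pc2: +4 =344
r49=110001 pc3: +8 =352
r50=110010 pc3: +8 =360
r51=110011 pc4: +16 =376
r52=110100 pc3: +8 =384
r53=110101 pc4: +16 =400
r54=110110 pc4: +16 =416
r55=110111 pc5: +32 =448
r56=111000 pc3: +8 =456
r57=111001 pc4: +16 =472
r58=111010 pc4: +16 =488
r59=111011 pc5: +32 =520
r60=111100 pc4: +16 =536
r61=111101 pc5: +32 =568
r62=111110 pc5: +32 =600
r63=111111 pc6: +64 =664
r64=1000000 pc1: +2 =666
r65=1000001 pc2: +4 =670
r66=1000010 pc2: +4 =674
r67=1000011 pc3: +8 =682
r68=1000100 pc2: +4 =686
r69=1000101 pc3: +8 =694

Answer: 694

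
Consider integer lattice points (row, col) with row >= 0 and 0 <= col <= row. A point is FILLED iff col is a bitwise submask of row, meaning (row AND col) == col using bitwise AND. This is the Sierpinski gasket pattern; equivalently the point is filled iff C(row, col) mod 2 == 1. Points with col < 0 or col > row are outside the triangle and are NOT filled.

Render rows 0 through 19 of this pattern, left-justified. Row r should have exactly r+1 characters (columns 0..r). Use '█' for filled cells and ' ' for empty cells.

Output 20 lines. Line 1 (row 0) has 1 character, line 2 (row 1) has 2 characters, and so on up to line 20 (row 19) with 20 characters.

r0=0: █
r1=1: ██
r2=10: █ █
r3=11: ████
r4=100: █   █
r5=101: ██  ██
r6=110: █ █ █ █
r7=111: ████████
r8=1000: █       █
r9=1001: ██      ██
r10=1010: █ █     █ █
r11=1011: ████    ████
r12=1100: █   █   █   █
r13=1101: ██  ██  ██  ██
r14=1110: █ █ █ █ █ █ █ █
r15=1111: ████████████████
r16=10000: █               █
r17=10001: ██              ██
r18=10010: █ █             █ █
r19=10011: ████            ████

Answer: █
██
█ █
████
█   █
██  ██
█ █ █ █
████████
█       █
██      ██
█ █     █ █
████    ████
█   █   █   █
██  ██  ██  ██
█ █ █ █ █ █ █ █
████████████████
█               █
██              ██
█ █             █ █
████            ████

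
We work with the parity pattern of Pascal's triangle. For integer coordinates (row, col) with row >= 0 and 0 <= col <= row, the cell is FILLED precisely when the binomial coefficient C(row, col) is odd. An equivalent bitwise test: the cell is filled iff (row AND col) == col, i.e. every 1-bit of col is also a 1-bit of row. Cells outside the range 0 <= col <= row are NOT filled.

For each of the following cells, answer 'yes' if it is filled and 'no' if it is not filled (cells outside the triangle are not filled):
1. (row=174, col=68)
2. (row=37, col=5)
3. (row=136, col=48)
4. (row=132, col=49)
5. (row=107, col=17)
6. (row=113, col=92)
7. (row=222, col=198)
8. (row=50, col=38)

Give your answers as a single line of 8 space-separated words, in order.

(174,68): row=0b10101110, col=0b1000100, row AND col = 0b100 = 4; 4 != 68 -> empty
(37,5): row=0b100101, col=0b101, row AND col = 0b101 = 5; 5 == 5 -> filled
(136,48): row=0b10001000, col=0b110000, row AND col = 0b0 = 0; 0 != 48 -> empty
(132,49): row=0b10000100, col=0b110001, row AND col = 0b0 = 0; 0 != 49 -> empty
(107,17): row=0b1101011, col=0b10001, row AND col = 0b1 = 1; 1 != 17 -> empty
(113,92): row=0b1110001, col=0b1011100, row AND col = 0b1010000 = 80; 80 != 92 -> empty
(222,198): row=0b11011110, col=0b11000110, row AND col = 0b11000110 = 198; 198 == 198 -> filled
(50,38): row=0b110010, col=0b100110, row AND col = 0b100010 = 34; 34 != 38 -> empty

Answer: no yes no no no no yes no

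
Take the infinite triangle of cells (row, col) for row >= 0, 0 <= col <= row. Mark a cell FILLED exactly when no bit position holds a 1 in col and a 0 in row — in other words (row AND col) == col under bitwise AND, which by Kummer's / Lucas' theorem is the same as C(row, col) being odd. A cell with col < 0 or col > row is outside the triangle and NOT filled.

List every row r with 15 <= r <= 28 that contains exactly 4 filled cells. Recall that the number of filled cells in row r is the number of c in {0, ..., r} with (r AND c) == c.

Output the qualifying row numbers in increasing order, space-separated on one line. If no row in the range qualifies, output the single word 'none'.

Row r has 2^popcount(r) filled cells, so we need popcount(r) = log2(4) = 2.
Scan r = 15..28 and keep those with exactly 2 one-bits:
r=15=1111 popcount=4 -> skip
r=16=10000 popcount=1 -> skip
r=17=10001 popcount=2 -> KEEP
r=18=10010 popcount=2 -> KEEP
r=19=10011 popcount=3 -> skip
r=20=10100 popcount=2 -> KEEP
r=21=10101 popcount=3 -> skip
r=22=10110 popcount=3 -> skip
r=23=10111 popcount=4 -> skip
r=24=11000 popcount=2 -> KEEP
r=25=11001 popcount=3 -> skip
r=26=11010 popcount=3 -> skip
r=27=11011 popcount=4 -> skip
r=28=11100 popcount=3 -> skip
Kept rows: 17 18 20 24

Answer: 17 18 20 24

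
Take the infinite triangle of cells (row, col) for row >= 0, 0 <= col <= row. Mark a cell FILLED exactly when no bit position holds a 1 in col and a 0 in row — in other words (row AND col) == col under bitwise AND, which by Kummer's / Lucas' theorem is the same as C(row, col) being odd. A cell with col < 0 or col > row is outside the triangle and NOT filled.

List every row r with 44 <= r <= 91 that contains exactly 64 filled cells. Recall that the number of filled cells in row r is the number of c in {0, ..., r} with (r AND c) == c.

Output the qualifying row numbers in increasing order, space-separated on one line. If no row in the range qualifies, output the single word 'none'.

Row r has 2^popcount(r) filled cells, so we need popcount(r) = log2(64) = 6.
Scan r = 44..91 and keep those with exactly 6 one-bits:
r=44=101100 popcount=3 -> skip
r=45=101101 popcount=4 -> skip
r=46=101110 popcount=4 -> skip
r=47=101111 popcount=5 -> skip
r=48=110000 popcount=2 -> skip
r=49=110001 popcount=3 -> skip
r=50=110010 popcount=3 -> skip
r=51=110011 popcount=4 -> skip
r=52=110100 popcount=3 -> skip
r=53=110101 popcount=4 -> skip
r=54=110110 popcount=4 -> skip
r=55=110111 popcount=5 -> skip
r=56=111000 popcount=3 -> skip
r=57=111001 popcount=4 -> skip
r=58=111010 popcount=4 -> skip
r=59=111011 popcount=5 -> skip
r=60=111100 popcount=4 -> skip
r=61=111101 popcount=5 -> skip
r=62=111110 popcount=5 -> skip
r=63=111111 popcount=6 -> KEEP
r=64=1000000 popcount=1 -> skip
r=65=1000001 popcount=2 -> skip
r=66=1000010 popcount=2 -> skip
r=67=1000011 popcount=3 -> skip
r=68=1000100 popcount=2 -> skip
r=69=1000101 popcount=3 -> skip
r=70=1000110 popcount=3 -> skip
r=71=1000111 popcount=4 -> skip
r=72=1001000 popcount=2 -> skip
r=73=1001001 popcount=3 -> skip
r=74=1001010 popcount=3 -> skip
r=75=1001011 popcount=4 -> skip
r=76=1001100 popcount=3 -> skip
r=77=1001101 popcount=4 -> skip
r=78=1001110 popcount=4 -> skip
r=79=1001111 popcount=5 -> skip
r=80=1010000 popcount=2 -> skip
r=81=1010001 popcount=3 -> skip
r=82=1010010 popcount=3 -> skip
r=83=1010011 popcount=4 -> skip
r=84=1010100 popcount=3 -> skip
r=85=1010101 popcount=4 -> skip
r=86=1010110 popcount=4 -> skip
r=87=1010111 popcount=5 -> skip
r=88=1011000 popcount=3 -> skip
r=89=1011001 popcount=4 -> skip
r=90=1011010 popcount=4 -> skip
r=91=1011011 popcount=5 -> skip
Kept rows: 63

Answer: 63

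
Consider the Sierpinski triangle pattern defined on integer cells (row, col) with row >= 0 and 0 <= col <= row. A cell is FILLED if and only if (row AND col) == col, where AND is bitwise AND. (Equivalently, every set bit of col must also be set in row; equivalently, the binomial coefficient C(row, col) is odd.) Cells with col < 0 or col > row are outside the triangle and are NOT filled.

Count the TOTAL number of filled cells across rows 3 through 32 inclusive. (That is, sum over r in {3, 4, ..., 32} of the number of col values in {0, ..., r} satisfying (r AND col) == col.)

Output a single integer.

Answer: 240

Derivation:
r3=11 pc2: +4 =4
r4=100 pc1: +2 =6
r5=101 pc2: +4 =10
r6=110 pc2: +4 =14
r7=111 pc3: +8 =22
r8=1000 pc1: +2 =24
r9=1001 pc2: +4 =28
r10=1010 pc2: +4 =32
r11=1011 pc3: +8 =40
r12=1100 pc2: +4 =44
r13=1101 pc3: +8 =52
r14=1110 pc3: +8 =60
r15=1111 pc4: +16 =76
r16=10000 pc1: +2 =78
r17=10001 pc2: +4 =82
r18=10010 pc2: +4 =86
r19=10011 pc3: +8 =94
r20=10100 pc2: +4 =98
r21=10101 pc3: +8 =106
r22=10110 pc3: +8 =114
r23=10111 pc4: +16 =130
r24=11000 pc2: +4 =134
r25=11001 pc3: +8 =142
r26=11010 pc3: +8 =150
r27=11011 pc4: +16 =166
r28=11100 pc3: +8 =174
r29=11101 pc4: +16 =190
r30=11110 pc4: +16 =206
r31=11111 pc5: +32 =238
r32=100000 pc1: +2 =240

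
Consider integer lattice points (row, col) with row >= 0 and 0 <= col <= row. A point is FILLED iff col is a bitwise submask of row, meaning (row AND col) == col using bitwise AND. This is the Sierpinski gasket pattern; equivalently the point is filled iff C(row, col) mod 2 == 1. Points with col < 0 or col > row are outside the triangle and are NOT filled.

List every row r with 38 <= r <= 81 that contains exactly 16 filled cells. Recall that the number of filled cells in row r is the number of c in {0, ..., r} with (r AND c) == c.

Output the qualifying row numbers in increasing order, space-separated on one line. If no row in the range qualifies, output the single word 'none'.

Answer: 39 43 45 46 51 53 54 57 58 60 71 75 77 78

Derivation:
Row r has 2^popcount(r) filled cells, so we need popcount(r) = log2(16) = 4.
Scan r = 38..81 and keep those with exactly 4 one-bits:
r=38=100110 popcount=3 -> skip
r=39=100111 popcount=4 -> KEEP
r=40=101000 popcount=2 -> skip
r=41=101001 popcount=3 -> skip
r=42=101010 popcount=3 -> skip
r=43=101011 popcount=4 -> KEEP
r=44=101100 popcount=3 -> skip
r=45=101101 popcount=4 -> KEEP
r=46=101110 popcount=4 -> KEEP
r=47=101111 popcount=5 -> skip
r=48=110000 popcount=2 -> skip
r=49=110001 popcount=3 -> skip
r=50=110010 popcount=3 -> skip
r=51=110011 popcount=4 -> KEEP
r=52=110100 popcount=3 -> skip
r=53=110101 popcount=4 -> KEEP
r=54=110110 popcount=4 -> KEEP
r=55=110111 popcount=5 -> skip
r=56=111000 popcount=3 -> skip
r=57=111001 popcount=4 -> KEEP
r=58=111010 popcount=4 -> KEEP
r=59=111011 popcount=5 -> skip
r=60=111100 popcount=4 -> KEEP
r=61=111101 popcount=5 -> skip
r=62=111110 popcount=5 -> skip
r=63=111111 popcount=6 -> skip
r=64=1000000 popcount=1 -> skip
r=65=1000001 popcount=2 -> skip
r=66=1000010 popcount=2 -> skip
r=67=1000011 popcount=3 -> skip
r=68=1000100 popcount=2 -> skip
r=69=1000101 popcount=3 -> skip
r=70=1000110 popcount=3 -> skip
r=71=1000111 popcount=4 -> KEEP
r=72=1001000 popcount=2 -> skip
r=73=1001001 popcount=3 -> skip
r=74=1001010 popcount=3 -> skip
r=75=1001011 popcount=4 -> KEEP
r=76=1001100 popcount=3 -> skip
r=77=1001101 popcount=4 -> KEEP
r=78=1001110 popcount=4 -> KEEP
r=79=1001111 popcount=5 -> skip
r=80=1010000 popcount=2 -> skip
r=81=1010001 popcount=3 -> skip
Kept rows: 39 43 45 46 51 53 54 57 58 60 71 75 77 78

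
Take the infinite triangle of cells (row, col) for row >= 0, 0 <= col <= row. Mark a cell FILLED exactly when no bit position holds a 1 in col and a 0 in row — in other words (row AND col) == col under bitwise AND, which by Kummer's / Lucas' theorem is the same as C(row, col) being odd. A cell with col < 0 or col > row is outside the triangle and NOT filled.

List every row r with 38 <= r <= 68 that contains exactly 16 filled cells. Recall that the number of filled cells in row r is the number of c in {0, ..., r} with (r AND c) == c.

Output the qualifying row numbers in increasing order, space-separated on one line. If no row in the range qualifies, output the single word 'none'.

Answer: 39 43 45 46 51 53 54 57 58 60

Derivation:
Row r has 2^popcount(r) filled cells, so we need popcount(r) = log2(16) = 4.
Scan r = 38..68 and keep those with exactly 4 one-bits:
r=38=100110 popcount=3 -> skip
r=39=100111 popcount=4 -> KEEP
r=40=101000 popcount=2 -> skip
r=41=101001 popcount=3 -> skip
r=42=101010 popcount=3 -> skip
r=43=101011 popcount=4 -> KEEP
r=44=101100 popcount=3 -> skip
r=45=101101 popcount=4 -> KEEP
r=46=101110 popcount=4 -> KEEP
r=47=101111 popcount=5 -> skip
r=48=110000 popcount=2 -> skip
r=49=110001 popcount=3 -> skip
r=50=110010 popcount=3 -> skip
r=51=110011 popcount=4 -> KEEP
r=52=110100 popcount=3 -> skip
r=53=110101 popcount=4 -> KEEP
r=54=110110 popcount=4 -> KEEP
r=55=110111 popcount=5 -> skip
r=56=111000 popcount=3 -> skip
r=57=111001 popcount=4 -> KEEP
r=58=111010 popcount=4 -> KEEP
r=59=111011 popcount=5 -> skip
r=60=111100 popcount=4 -> KEEP
r=61=111101 popcount=5 -> skip
r=62=111110 popcount=5 -> skip
r=63=111111 popcount=6 -> skip
r=64=1000000 popcount=1 -> skip
r=65=1000001 popcount=2 -> skip
r=66=1000010 popcount=2 -> skip
r=67=1000011 popcount=3 -> skip
r=68=1000100 popcount=2 -> skip
Kept rows: 39 43 45 46 51 53 54 57 58 60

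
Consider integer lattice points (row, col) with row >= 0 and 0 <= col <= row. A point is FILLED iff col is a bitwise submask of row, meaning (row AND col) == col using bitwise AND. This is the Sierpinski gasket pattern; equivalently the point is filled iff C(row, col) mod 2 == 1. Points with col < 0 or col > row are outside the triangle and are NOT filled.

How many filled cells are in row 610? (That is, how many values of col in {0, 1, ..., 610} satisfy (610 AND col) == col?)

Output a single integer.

Answer: 16

Derivation:
610 in binary = 1001100010
popcount(610) = number of 1-bits in 1001100010 = 4
A col c satisfies (610 AND c) == c iff every set bit of c is also set in 610; each of the 4 set bits of 610 can independently be on or off in c.
count = 2^4 = 16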